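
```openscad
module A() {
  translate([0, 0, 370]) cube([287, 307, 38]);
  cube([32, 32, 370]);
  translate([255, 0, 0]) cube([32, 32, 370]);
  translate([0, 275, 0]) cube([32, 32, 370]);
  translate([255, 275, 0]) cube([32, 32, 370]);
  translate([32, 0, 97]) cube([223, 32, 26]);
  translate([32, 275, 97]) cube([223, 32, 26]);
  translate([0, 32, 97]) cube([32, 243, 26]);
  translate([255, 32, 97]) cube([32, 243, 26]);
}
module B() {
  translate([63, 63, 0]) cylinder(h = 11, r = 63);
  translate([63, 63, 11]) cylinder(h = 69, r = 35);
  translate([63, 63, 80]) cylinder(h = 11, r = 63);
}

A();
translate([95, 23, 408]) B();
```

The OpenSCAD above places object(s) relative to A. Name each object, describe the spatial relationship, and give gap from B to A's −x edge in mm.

A is a stool. B is a spool. The spool is on top of the stool. The gap from the spool to the stool's −x edge is 95 mm.

The spool's min-x is at 95; the stool's min-x is 0; gap = 95 mm.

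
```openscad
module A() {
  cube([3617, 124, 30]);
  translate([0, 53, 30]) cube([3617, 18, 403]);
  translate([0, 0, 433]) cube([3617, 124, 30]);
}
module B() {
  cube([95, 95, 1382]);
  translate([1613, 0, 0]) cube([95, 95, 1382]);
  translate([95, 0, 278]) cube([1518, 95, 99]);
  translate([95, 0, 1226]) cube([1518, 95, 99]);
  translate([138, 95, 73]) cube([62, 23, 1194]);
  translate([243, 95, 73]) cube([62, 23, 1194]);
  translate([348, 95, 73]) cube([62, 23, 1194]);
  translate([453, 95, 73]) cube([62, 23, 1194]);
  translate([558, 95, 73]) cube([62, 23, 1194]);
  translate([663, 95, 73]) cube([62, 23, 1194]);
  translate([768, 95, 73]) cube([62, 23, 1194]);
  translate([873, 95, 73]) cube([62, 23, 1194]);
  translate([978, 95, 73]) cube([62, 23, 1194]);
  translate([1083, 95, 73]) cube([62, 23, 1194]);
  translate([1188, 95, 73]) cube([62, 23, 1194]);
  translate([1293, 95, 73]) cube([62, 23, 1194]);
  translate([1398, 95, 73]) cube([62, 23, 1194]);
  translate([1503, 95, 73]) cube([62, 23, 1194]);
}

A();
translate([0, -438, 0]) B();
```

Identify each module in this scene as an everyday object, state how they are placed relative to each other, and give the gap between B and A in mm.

A is an I-beam. B is a fence section. The fence section is on the floor beside the I-beam on its −y side. The gap between the fence section and the I-beam is 320 mm.

The fence section's nearest face is 320 mm from the I-beam's −y face.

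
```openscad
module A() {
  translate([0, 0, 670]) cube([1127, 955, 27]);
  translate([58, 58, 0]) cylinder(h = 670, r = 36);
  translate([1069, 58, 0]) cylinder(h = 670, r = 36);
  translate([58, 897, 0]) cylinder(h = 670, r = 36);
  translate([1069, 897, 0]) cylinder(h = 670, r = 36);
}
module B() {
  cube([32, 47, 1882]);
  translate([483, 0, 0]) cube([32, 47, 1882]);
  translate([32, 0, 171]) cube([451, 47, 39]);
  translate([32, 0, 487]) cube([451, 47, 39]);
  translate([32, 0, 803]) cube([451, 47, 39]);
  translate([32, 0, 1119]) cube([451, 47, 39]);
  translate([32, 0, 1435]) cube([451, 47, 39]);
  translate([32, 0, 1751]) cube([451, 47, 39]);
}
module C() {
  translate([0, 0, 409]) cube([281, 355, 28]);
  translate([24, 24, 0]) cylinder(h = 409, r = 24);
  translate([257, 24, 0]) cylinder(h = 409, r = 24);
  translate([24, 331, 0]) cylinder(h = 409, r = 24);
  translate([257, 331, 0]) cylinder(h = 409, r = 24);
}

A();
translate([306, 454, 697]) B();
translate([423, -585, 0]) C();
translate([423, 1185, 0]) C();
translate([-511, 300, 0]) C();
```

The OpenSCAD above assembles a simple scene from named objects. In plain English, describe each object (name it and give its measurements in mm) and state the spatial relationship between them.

A is a rectangular dining table. The top is 1127×955×27 mm with its upper surface at z = 697 mm. It stands on four round legs of 72 mm diameter, each leg's bounding box inset 22 mm from the nearest pair of top edges, running from the floor to the underside of the top.

B is a straight ladder. Two 32×47 mm vertical rails, 1882 mm tall, stand 515 mm apart (outside-to-outside) with their front faces coplanar on the −y side. 6 rungs, each 47 mm deep and 39 mm tall, span between the inner faces of the rails, front faces flush with the rails. The lowest rung's underside is at z = 171 mm and rungs are spaced 316 mm apart (underside to underside).

C is a four-legged stool. The seat is 281×355 mm, 28 mm thick, top at z = 437 mm. It stands on four round legs, each 48 mm in diameter, from z = 0 to the seat underside, each leg's axis is inset half a diameter from the nearest pair of seat edges (so the leg's bounding box is flush with the corner).

The ladder is on top of the table, centred. Three stools sit around the table at the −y, +y, −x sides.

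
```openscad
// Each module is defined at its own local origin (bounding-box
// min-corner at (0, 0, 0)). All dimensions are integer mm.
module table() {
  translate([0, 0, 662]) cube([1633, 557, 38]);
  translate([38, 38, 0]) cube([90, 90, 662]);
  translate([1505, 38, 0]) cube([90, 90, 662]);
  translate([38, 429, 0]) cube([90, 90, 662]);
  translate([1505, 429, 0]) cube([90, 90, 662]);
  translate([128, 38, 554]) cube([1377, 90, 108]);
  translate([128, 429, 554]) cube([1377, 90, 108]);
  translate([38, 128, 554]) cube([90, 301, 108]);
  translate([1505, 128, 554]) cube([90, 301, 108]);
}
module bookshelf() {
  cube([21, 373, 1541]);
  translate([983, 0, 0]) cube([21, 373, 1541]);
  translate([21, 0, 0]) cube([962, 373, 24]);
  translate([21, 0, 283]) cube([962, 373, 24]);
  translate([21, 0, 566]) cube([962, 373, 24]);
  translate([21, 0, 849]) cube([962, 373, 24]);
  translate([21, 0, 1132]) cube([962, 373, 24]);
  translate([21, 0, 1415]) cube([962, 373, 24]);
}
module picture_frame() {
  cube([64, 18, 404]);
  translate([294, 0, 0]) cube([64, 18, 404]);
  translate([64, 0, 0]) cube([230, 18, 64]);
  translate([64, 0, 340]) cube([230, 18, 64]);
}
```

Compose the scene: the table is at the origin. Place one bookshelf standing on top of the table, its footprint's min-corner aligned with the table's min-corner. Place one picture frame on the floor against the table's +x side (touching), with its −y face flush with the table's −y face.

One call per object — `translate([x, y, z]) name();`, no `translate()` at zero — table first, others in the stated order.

table();
translate([0, 0, 700]) bookshelf();
translate([1633, 0, 0]) picture_frame();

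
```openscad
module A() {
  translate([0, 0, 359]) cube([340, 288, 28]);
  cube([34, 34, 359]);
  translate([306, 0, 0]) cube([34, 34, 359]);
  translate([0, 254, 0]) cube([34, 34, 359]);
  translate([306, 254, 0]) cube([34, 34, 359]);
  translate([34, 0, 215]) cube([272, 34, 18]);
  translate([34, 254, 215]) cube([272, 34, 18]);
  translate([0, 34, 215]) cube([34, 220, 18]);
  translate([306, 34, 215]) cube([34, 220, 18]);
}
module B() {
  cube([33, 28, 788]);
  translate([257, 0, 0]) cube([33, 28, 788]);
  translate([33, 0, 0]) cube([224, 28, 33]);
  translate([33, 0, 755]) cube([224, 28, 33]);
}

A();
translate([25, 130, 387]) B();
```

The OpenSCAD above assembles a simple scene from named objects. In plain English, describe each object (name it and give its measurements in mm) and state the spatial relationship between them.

A is a simple wooden stool: a rectangular seat 340 mm (x) by 288 mm (y), 28 mm thick, top face at z = 387 mm, on four square legs, each 34×34 mm in cross-section. The legs rest on z = 0, each flush with a corner of the seat. Four stretchers, 34 mm wide and 18 mm tall, connect adjacent legs with their undersides at z = 215 mm, each running between the inner faces of the legs it joins and aligned with the legs' outer faces on the other axis.

B is a rectangular picture frame lying in the x–z plane (depth along y). The opening is 224 mm wide (x) by 722 mm tall (z), surrounded by a border 33 mm wide on all four sides. The frame is 28 mm deep and is made of two full-height vertical stiles with two horizontal rails fitted between them.

The picture frame is on top of the stool, centred.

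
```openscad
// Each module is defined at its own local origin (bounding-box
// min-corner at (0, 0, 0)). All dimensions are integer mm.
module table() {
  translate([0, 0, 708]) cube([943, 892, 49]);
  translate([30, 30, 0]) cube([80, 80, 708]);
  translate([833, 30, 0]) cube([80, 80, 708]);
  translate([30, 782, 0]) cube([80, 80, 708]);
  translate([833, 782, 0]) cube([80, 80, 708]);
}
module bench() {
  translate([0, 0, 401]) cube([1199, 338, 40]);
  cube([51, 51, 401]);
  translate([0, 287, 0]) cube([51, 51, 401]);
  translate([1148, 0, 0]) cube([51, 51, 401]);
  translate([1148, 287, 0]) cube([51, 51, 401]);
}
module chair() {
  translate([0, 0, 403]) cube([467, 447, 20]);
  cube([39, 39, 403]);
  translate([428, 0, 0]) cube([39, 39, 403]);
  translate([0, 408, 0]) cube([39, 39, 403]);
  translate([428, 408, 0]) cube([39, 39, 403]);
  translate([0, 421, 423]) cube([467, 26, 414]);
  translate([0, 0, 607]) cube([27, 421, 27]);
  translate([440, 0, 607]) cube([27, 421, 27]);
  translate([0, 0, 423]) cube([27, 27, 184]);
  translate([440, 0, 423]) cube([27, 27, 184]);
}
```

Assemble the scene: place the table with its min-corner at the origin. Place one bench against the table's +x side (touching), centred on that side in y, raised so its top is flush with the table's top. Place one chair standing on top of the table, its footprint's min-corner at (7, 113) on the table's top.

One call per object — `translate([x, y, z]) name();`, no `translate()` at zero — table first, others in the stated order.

table();
translate([943, 277, 316]) bench();
translate([7, 113, 757]) chair();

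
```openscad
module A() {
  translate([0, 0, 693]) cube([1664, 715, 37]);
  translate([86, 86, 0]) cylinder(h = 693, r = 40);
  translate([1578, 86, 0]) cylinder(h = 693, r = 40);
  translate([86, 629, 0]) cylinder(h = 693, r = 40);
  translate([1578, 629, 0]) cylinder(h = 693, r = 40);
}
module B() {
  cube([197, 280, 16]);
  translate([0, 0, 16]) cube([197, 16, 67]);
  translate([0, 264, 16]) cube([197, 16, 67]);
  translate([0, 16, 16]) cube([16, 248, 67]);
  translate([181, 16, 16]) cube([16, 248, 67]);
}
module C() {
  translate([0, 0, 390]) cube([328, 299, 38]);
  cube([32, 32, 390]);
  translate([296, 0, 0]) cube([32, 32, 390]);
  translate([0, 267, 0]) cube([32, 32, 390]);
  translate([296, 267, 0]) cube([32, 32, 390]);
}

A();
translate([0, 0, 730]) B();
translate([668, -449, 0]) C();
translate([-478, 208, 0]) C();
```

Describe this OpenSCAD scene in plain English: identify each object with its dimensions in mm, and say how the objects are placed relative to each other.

A is a table: top 1664 mm (x) × 715 mm (y), 37 mm thick, upper face at z = 730 mm, on four round legs of 80 mm diameter, each leg's bounding box inset 46 mm from the nearest pair of top edges, running from z = 0 to the bottom of the top.

B is an open storage box with external size 197×280×83 mm and wall thickness 16 mm (the base is also 16 mm thick). The base covers the whole footprint; the four walls stand on the base, with the y-facing walls full-width and the x-facing walls fitting between their inner faces.

C is a four-legged stool. The seat is a 328×299×38 mm slab whose top surface is at z = 428 mm; four square legs, each 32×32 mm in cross-section, run from the floor (z = 0) to the underside of the seat, each flush with a corner of the seat.

The open box is on top of the table. Two stools sit around the table at the −y, −x sides.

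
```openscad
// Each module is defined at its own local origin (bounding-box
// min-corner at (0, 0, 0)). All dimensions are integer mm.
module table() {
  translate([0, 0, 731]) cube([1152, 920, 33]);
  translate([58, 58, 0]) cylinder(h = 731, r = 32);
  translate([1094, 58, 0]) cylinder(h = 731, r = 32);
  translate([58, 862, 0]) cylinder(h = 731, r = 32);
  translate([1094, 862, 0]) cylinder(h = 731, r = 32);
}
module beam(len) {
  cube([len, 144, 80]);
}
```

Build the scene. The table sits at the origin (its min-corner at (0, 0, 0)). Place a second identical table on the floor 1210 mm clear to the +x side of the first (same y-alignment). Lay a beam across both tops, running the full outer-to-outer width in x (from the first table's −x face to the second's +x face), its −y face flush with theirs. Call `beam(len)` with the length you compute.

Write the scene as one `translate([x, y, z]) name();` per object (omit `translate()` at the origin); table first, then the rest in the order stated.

table();
translate([2362, 0, 0]) table();
translate([0, 0, 764]) beam(3514);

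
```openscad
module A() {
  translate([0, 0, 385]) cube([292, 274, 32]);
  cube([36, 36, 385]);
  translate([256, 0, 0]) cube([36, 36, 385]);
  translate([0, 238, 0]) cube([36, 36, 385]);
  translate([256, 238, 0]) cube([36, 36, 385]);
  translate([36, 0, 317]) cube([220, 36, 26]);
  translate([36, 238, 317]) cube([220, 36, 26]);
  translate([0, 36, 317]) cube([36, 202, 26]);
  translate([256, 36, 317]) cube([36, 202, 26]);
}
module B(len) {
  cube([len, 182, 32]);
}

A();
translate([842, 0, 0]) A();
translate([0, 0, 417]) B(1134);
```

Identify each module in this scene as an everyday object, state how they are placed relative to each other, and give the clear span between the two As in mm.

A is a stool. B is a beam. A beam spans the tops of two stools. The clear span between the two stools is 550 mm.

Second stool starts at x = 842; first ends at x = 292; clear span = 842 − 292 = 550 mm.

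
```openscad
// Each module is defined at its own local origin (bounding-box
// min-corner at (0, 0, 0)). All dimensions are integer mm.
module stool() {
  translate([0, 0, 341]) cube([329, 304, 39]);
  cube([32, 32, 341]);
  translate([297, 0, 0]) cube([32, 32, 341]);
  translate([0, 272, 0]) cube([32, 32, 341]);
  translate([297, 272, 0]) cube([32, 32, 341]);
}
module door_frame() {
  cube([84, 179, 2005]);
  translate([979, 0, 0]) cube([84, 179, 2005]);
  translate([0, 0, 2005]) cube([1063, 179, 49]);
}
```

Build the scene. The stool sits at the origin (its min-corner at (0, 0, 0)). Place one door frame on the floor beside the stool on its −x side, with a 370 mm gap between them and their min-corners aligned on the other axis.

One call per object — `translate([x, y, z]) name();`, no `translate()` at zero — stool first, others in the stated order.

stool();
translate([-1433, 0, 0]) door_frame();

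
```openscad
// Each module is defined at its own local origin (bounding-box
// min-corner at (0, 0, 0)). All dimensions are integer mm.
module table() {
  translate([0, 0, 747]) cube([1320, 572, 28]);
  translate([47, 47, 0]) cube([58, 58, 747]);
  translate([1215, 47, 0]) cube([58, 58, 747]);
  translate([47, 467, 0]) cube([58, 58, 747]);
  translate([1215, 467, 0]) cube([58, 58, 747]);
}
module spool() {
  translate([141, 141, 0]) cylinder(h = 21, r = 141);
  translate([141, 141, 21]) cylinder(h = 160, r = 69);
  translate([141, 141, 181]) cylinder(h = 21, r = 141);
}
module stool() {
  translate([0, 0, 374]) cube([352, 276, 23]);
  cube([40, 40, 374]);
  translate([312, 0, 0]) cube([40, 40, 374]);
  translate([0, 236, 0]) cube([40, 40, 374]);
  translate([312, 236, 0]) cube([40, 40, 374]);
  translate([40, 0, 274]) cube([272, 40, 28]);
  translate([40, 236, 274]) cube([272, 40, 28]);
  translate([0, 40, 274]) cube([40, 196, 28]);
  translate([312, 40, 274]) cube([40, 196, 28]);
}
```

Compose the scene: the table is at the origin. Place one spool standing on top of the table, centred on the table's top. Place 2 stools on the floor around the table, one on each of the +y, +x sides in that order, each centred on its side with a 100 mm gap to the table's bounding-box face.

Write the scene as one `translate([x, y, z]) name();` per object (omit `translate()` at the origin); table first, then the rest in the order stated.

table();
translate([519, 145, 775]) spool();
translate([484, 672, 0]) stool();
translate([1420, 148, 0]) stool();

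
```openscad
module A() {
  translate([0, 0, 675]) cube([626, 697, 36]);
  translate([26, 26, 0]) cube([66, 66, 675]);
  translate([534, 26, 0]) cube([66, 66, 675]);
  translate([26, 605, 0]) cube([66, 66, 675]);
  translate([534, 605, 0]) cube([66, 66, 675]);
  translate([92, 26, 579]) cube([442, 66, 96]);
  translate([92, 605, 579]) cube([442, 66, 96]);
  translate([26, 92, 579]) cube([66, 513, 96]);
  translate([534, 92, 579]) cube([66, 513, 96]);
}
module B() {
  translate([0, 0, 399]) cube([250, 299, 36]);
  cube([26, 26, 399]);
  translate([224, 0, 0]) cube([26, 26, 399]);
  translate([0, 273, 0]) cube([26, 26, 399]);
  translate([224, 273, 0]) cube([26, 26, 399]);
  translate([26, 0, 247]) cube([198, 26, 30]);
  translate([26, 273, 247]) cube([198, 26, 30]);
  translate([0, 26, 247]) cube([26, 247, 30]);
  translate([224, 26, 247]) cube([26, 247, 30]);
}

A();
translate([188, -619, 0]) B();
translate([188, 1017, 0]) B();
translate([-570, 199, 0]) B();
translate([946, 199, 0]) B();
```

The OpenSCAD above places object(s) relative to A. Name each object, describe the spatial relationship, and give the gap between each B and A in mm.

A is a table. B is a stool. Four stools sit around the table at the −y, +y, −x, +x sides. The gap between each stool and the table is 320 mm.

Each stool's nearest face is 320 mm from the table's bounding box.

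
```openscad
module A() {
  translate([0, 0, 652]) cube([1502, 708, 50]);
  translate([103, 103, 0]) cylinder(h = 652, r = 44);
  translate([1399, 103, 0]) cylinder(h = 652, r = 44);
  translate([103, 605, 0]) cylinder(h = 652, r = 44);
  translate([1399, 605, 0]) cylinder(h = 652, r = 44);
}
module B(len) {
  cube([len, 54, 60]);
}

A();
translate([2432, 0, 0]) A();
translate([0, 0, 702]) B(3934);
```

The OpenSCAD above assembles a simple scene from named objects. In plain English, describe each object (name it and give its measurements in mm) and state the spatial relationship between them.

A is a table: top 1502 mm (x) × 708 mm (y), 50 mm thick, upper face at z = 702 mm, on four round legs of 88 mm diameter, each leg's bounding box inset 59 mm from the nearest pair of top edges, running from z = 0 to the bottom of the top.

B is a rectangular beam 3934 mm long (x), 54 mm deep (y), 60 mm thick (z).

The beam spans the tops of two tables placed 930 mm apart, resting at z = 702 mm.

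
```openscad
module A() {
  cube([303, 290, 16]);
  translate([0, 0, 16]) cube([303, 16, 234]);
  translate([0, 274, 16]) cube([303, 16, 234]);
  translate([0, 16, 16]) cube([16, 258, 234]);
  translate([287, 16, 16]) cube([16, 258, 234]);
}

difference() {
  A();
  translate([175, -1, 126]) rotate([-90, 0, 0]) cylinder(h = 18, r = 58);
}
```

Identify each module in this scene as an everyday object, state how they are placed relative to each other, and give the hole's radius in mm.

A is an open box. The open box has a circular hole through its front wall. The hole's radius is 58 mm.

The subtracted cylinder has r = 58 mm.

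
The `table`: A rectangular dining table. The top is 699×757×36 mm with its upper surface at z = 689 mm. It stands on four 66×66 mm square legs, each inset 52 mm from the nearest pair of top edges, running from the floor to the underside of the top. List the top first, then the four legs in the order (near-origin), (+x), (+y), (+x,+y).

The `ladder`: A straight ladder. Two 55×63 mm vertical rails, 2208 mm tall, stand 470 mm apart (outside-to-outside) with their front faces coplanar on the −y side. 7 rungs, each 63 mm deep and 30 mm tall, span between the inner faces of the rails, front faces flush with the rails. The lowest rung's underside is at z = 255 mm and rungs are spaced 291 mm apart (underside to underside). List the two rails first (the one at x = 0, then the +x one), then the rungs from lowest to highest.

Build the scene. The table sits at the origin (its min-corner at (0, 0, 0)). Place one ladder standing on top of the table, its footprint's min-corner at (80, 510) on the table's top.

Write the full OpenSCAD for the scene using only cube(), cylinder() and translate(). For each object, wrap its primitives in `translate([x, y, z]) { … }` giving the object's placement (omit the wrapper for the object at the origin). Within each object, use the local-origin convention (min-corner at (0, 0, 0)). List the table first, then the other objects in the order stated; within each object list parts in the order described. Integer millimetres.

translate([0, 0, 653]) cube([699, 757, 36]);
translate([52, 52, 0]) cube([66, 66, 653]);
translate([581, 52, 0]) cube([66, 66, 653]);
translate([52, 639, 0]) cube([66, 66, 653]);
translate([581, 639, 0]) cube([66, 66, 653]);
translate([80, 510, 689]) {
  cube([55, 63, 2208]);
  translate([415, 0, 0]) cube([55, 63, 2208]);
  translate([55, 0, 255]) cube([360, 63, 30]);
  translate([55, 0, 546]) cube([360, 63, 30]);
  translate([55, 0, 837]) cube([360, 63, 30]);
  translate([55, 0, 1128]) cube([360, 63, 30]);
  translate([55, 0, 1419]) cube([360, 63, 30]);
  translate([55, 0, 1710]) cube([360, 63, 30]);
  translate([55, 0, 2001]) cube([360, 63, 30]);
}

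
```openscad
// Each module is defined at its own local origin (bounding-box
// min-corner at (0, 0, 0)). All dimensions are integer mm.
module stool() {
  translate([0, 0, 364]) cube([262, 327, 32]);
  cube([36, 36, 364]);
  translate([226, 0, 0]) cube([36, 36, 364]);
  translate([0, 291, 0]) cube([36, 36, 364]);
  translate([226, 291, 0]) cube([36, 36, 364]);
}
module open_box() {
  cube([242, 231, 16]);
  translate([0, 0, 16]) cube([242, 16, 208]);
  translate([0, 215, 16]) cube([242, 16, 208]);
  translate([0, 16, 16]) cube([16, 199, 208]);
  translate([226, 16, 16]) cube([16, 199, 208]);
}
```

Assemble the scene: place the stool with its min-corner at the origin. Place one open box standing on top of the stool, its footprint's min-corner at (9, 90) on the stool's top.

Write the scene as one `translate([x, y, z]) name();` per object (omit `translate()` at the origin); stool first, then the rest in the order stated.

stool();
translate([9, 90, 396]) open_box();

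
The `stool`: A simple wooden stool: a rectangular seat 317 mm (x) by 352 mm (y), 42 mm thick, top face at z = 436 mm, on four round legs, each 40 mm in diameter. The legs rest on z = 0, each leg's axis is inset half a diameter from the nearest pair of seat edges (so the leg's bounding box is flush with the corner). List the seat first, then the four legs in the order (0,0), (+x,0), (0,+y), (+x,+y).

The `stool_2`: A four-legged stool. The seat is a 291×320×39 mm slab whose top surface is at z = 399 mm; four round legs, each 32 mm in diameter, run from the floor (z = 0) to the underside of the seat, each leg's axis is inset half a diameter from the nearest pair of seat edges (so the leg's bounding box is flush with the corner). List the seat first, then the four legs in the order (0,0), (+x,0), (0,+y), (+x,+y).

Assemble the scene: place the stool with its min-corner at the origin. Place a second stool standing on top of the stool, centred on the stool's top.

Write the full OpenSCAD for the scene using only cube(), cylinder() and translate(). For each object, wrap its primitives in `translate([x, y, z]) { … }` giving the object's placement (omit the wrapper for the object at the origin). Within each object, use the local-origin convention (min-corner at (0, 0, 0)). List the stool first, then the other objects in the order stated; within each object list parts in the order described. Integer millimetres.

translate([0, 0, 394]) cube([317, 352, 42]);
translate([20, 20, 0]) cylinder(h = 394, r = 20);
translate([297, 20, 0]) cylinder(h = 394, r = 20);
translate([20, 332, 0]) cylinder(h = 394, r = 20);
translate([297, 332, 0]) cylinder(h = 394, r = 20);
translate([13, 16, 436]) {
  translate([0, 0, 360]) cube([291, 320, 39]);
  translate([16, 16, 0]) cylinder(h = 360, r = 16);
  translate([275, 16, 0]) cylinder(h = 360, r = 16);
  translate([16, 304, 0]) cylinder(h = 360, r = 16);
  translate([275, 304, 0]) cylinder(h = 360, r = 16);
}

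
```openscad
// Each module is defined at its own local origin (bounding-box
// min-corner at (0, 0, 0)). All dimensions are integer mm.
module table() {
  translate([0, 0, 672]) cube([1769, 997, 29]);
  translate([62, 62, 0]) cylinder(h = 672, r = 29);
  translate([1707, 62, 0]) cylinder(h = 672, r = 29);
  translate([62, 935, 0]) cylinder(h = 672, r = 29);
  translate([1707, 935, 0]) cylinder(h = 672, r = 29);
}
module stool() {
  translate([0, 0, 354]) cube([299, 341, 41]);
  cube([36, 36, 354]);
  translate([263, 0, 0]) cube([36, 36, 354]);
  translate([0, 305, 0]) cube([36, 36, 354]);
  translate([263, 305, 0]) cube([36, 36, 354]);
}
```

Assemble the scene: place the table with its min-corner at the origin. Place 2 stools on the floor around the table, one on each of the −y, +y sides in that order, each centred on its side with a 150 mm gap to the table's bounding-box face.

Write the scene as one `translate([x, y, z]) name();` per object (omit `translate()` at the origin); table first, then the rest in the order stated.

table();
translate([735, -491, 0]) stool();
translate([735, 1147, 0]) stool();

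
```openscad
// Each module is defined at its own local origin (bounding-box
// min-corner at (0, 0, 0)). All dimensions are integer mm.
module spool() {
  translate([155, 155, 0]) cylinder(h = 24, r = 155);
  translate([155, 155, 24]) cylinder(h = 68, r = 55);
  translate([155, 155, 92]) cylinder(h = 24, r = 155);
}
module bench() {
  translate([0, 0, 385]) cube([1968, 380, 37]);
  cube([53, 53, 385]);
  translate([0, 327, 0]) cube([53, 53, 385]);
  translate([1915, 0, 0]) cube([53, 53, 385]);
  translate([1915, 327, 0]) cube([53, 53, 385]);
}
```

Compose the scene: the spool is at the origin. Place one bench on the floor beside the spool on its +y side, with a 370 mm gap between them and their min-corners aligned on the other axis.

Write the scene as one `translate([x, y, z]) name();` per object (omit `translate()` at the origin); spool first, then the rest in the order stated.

spool();
translate([0, 680, 0]) bench();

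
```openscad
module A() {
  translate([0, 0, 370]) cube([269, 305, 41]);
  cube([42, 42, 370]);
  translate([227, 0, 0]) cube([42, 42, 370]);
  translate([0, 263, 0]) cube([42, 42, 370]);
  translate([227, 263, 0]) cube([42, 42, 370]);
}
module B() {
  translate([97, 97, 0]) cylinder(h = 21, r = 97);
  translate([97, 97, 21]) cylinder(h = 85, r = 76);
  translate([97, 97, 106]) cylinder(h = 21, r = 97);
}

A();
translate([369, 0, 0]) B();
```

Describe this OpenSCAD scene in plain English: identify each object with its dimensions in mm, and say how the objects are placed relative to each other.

A is a four-legged stool. The seat is 269×305 mm, 41 mm thick, top at z = 411 mm. It stands on four square legs, each 42×42 mm in cross-section, from z = 0 to the seat underside, each flush with a corner of the seat.

B is a spool: two coaxial disc flanges of radius 97 mm and thickness 21 mm, joined by a core cylinder of radius 76 mm and height 85 mm. The lower flange rests on z = 0 and the three cylinders share a vertical axis.

The spool is on the floor beside the stool on its +x side.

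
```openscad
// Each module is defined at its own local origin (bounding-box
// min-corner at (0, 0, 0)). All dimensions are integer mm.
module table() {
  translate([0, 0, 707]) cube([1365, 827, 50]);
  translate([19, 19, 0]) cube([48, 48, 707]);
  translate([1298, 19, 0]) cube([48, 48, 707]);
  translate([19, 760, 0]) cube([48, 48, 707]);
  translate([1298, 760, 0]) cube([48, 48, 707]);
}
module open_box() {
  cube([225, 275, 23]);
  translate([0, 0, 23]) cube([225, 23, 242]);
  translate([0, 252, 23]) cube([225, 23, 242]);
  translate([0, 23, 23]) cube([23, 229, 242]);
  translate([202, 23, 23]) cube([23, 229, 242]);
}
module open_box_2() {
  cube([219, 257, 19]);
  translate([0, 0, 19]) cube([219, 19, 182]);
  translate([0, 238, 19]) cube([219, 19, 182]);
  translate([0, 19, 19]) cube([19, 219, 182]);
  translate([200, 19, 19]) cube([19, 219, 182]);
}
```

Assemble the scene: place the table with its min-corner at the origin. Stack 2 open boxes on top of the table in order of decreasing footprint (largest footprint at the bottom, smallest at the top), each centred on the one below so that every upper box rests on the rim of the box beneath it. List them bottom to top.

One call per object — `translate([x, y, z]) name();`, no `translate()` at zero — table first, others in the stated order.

table();
translate([570, 276, 757]) open_box();
translate([573, 285, 1022]) open_box_2();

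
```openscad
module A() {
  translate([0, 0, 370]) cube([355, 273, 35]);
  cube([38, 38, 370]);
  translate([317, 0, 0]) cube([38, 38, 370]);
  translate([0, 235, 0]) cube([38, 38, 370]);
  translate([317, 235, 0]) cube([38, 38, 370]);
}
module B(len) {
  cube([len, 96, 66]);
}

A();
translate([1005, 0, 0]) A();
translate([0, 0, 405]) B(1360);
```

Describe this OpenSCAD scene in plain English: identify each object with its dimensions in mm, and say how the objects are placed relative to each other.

A is a four-legged stool. The seat is a 355×273×35 mm slab whose top surface is at z = 405 mm; four square legs, each 38×38 mm in cross-section, run from the floor (z = 0) to the underside of the seat, each flush with a corner of the seat.

B is a rectangular beam 1360 mm long (x), 96 mm deep (y), 66 mm thick (z).

The beam spans the tops of two stools placed 650 mm apart, resting at z = 405 mm.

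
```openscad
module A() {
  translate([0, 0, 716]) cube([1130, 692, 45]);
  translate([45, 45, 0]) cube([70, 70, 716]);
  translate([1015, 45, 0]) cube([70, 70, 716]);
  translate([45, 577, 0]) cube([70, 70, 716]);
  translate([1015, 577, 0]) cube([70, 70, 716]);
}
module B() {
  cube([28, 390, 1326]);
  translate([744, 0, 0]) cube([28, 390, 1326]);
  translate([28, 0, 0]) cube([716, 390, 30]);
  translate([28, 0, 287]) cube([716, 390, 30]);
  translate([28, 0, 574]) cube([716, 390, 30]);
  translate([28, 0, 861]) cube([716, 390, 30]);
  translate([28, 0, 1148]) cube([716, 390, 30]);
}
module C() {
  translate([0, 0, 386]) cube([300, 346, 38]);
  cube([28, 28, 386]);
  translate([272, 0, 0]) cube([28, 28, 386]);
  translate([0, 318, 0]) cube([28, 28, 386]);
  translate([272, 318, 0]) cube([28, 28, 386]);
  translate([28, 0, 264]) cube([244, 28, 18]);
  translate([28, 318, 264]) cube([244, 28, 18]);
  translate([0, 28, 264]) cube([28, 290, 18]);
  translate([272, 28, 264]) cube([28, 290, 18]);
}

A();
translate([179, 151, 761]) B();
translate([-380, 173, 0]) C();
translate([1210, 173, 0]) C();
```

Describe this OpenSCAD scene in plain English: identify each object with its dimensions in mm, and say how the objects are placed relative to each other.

A is a rectangular dining table. The top is 1130×692×45 mm with its upper surface at z = 761 mm. It stands on four 70×70 mm square legs, each inset 45 mm from the nearest pair of top edges, running from the floor to the underside of the top.

B is an open bookshelf. Two side panels, each 28 mm thick, 390 mm deep and 1326 mm tall, stand 772 mm apart (outside-to-outside). Between them sit 5 shelves, each 30 mm thick and 390 mm deep, spanning the full gap between the sides. The bottom shelf rests on the floor (its underside at z = 0) and the clear gap between one shelf's top and the next shelf's underside is 257 mm.

C is a simple wooden stool: a rectangular seat 300 mm (x) by 346 mm (y), 38 mm thick, top face at z = 424 mm, on four square legs, each 28×28 mm in cross-section. The legs rest on z = 0, each flush with a corner of the seat. Four stretchers, 28 mm wide and 18 mm tall, connect adjacent legs with their undersides at z = 264 mm, each running between the inner faces of the legs it joins and aligned with the legs' outer faces on the other axis.

The bookshelf is on top of the table, centred. Two stools sit around the table at the −x, +x sides.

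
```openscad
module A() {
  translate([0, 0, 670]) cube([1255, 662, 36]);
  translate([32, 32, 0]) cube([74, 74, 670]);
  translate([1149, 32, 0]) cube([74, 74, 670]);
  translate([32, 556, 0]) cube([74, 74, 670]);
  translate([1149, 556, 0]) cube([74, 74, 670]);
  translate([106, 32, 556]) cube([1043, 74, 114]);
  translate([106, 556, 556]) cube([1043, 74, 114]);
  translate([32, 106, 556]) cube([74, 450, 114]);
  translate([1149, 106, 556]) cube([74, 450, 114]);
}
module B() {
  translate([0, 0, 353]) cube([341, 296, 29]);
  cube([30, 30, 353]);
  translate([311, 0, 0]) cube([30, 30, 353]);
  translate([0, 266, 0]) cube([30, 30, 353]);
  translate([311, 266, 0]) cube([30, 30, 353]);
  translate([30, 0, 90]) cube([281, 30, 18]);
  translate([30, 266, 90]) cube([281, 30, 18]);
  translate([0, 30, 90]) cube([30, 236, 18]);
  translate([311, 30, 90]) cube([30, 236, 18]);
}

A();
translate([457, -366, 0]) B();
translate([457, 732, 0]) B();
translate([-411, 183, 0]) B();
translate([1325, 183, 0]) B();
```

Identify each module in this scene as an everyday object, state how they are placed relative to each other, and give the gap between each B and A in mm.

A is a table. B is a stool. Four stools sit around the table at the −y, +y, −x, +x sides. The gap between each stool and the table is 70 mm.

Each stool's nearest face is 70 mm from the table's bounding box.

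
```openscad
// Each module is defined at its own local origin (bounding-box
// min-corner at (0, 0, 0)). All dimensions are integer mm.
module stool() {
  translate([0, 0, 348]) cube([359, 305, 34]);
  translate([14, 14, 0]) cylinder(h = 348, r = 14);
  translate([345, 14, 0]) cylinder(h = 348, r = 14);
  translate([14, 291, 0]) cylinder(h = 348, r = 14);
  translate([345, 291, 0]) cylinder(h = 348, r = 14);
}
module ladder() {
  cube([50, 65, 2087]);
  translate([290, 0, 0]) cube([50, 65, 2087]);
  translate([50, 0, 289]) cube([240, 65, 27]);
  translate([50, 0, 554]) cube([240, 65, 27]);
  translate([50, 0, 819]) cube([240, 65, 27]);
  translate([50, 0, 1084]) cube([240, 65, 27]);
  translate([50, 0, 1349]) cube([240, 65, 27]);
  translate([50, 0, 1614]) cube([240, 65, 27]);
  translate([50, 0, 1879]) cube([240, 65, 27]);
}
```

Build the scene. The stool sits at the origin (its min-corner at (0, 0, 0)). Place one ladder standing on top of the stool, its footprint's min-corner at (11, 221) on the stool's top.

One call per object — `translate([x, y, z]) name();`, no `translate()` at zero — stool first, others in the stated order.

stool();
translate([11, 221, 382]) ladder();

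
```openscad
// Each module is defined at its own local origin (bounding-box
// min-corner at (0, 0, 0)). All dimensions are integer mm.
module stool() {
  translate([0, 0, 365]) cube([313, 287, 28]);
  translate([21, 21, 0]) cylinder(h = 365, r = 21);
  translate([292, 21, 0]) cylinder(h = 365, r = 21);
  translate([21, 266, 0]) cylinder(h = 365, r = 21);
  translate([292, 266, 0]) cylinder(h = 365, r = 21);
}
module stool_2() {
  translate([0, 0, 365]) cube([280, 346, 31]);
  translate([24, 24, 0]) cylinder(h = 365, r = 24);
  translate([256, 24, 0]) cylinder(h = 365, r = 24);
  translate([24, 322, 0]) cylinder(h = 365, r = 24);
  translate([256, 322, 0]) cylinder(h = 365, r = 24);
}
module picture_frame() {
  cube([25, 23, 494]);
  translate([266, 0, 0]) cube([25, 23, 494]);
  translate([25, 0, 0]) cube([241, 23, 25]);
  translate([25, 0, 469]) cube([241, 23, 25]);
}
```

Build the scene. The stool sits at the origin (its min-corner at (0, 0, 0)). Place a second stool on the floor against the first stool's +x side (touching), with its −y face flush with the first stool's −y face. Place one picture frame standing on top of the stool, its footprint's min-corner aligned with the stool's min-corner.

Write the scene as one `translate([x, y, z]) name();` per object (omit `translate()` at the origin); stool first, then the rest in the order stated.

stool();
translate([313, 0, 0]) stool_2();
translate([0, 0, 393]) picture_frame();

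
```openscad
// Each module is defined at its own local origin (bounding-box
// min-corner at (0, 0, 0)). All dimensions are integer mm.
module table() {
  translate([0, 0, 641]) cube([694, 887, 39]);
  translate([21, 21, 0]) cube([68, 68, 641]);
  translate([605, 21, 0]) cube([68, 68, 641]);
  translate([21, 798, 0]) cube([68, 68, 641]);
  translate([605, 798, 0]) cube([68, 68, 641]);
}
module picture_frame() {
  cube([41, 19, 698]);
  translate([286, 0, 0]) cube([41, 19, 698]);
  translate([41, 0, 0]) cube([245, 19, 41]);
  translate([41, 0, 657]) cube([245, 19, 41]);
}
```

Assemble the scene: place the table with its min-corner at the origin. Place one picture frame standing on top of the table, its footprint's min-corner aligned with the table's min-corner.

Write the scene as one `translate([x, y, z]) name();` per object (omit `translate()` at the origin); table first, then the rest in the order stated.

table();
translate([0, 0, 680]) picture_frame();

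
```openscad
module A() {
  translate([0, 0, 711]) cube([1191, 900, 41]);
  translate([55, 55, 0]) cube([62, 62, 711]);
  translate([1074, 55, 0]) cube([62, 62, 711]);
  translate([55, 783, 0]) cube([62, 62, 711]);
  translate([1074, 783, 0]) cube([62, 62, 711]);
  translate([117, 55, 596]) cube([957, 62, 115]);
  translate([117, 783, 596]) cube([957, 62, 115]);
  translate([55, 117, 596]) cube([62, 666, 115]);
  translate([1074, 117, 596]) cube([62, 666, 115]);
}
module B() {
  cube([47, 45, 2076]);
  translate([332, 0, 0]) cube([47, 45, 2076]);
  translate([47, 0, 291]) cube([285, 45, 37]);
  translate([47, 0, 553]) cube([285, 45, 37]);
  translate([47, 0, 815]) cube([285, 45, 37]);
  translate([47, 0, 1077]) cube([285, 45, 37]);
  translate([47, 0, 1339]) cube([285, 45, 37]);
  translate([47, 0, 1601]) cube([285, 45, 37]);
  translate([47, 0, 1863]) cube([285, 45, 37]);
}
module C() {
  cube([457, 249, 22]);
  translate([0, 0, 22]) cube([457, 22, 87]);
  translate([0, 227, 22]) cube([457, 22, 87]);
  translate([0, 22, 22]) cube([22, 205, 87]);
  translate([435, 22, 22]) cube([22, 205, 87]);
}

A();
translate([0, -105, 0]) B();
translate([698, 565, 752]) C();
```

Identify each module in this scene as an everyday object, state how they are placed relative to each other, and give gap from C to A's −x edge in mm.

A is a table. B is a ladder. C is an open box. The ladder is on the floor beside the table on its −y side. The open box is on top of the table. The gap from the open box to the table's −x edge is 698 mm.

The open box's min-x is at 698; the table's min-x is 0; gap = 698 mm.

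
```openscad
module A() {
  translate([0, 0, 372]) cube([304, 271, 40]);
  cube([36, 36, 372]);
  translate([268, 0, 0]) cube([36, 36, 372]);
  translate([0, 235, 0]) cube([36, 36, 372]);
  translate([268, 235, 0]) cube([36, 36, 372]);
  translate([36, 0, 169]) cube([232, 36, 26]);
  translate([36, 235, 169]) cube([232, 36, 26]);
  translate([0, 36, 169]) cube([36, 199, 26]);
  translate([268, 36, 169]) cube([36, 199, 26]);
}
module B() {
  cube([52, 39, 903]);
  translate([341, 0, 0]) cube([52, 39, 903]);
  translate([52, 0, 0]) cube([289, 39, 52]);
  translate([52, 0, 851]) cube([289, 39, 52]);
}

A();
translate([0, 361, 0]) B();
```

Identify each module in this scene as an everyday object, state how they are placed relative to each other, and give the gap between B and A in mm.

The picture frame's nearest face is 90 mm from the stool's +y face.

A is a stool. B is a picture frame. The picture frame is on the floor beside the stool on its +y side. The gap between the picture frame and the stool is 90 mm.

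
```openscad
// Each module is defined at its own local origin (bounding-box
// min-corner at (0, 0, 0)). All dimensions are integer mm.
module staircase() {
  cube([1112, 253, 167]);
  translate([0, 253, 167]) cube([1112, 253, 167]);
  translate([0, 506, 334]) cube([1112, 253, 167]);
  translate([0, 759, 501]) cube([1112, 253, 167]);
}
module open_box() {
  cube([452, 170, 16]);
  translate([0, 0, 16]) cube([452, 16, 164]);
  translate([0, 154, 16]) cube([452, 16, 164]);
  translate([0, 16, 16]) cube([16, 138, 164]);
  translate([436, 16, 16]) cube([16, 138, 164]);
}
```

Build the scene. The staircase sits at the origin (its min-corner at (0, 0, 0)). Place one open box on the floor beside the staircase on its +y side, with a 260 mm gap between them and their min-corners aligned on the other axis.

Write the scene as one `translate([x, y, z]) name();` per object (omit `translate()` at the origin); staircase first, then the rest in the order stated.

staircase();
translate([0, 1272, 0]) open_box();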